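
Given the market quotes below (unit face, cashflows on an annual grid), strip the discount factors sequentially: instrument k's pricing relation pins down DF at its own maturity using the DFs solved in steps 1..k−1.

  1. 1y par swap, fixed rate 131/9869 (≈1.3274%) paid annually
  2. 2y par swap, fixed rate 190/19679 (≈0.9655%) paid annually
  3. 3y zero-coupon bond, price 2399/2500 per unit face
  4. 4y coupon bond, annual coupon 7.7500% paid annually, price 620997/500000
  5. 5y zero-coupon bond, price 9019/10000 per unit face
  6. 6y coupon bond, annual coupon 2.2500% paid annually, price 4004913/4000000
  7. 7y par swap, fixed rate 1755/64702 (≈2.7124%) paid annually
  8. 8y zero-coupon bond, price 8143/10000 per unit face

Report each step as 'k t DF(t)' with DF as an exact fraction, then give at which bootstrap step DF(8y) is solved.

step 1 [1y] swap r/1=131/9869: DF=(1 − 131/9869·(0))/(1+131/9869) = 9869/10000 ≈ 0.986900
step 2 [2y] swap r/1=190/19679: DF=(1 − 190/19679·(0.986900))/(1+190/19679) = 981/1000 ≈ 0.981000
step 3 [3y] zero: DF = P = 2399/2500 ≈ 0.959600
step 4 [4y] bond c/1=31/400: DF=(620997/500000 − 31/400·(0.986900+0.981000+0.959600))/(1+31/400) = 9421/10000 ≈ 0.942100
step 5 [5y] zero: DF = P = 9019/10000 ≈ 0.901900
step 6 [6y] bond c/1=9/400: DF=(4004913/4000000 − 9/400·(0.986900+0.981000+0.959600+0.942100+0.901900))/(1+9/400) = 4371/5000 ≈ 0.874200
step 7 [7y] swap r/1=1755/64702: DF=(1 − 1755/64702·(0.986900+0.981000+0.959600+0.942100+0.901900+0.874200))/(1+1755/64702) = 1649/2000 ≈ 0.824500
step 8 [8y] zero: DF = P = 8143/10000 ≈ 0.814300

1 1 9869/10000
2 2 981/1000
3 3 2399/2500
4 4 9421/10000
5 5 9019/10000
6 6 4371/5000
7 7 1649/2000
8 8 8143/10000
DF(8y) is solved at step 8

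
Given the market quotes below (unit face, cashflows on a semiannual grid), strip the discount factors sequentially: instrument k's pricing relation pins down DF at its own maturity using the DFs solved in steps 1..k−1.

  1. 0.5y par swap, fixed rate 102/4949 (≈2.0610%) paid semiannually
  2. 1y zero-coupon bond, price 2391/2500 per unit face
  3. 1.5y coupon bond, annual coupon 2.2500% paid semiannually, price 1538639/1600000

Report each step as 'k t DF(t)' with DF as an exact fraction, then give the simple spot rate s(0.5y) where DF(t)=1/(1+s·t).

1 1/2 4949/5000
2 1 2391/2500
3 3/2 9293/10000
s(0.5y) = (1/(4949/5000) − 1)/(1/2) = 102/4949 ≈ 2.0610%

step 1 [0.5y] swap r/2=51/4949: DF=(1 − 51/4949·(0))/(1+51/4949) = 4949/5000 ≈ 0.989800
step 2 [1y] zero: DF = P = 2391/2500 ≈ 0.956400
step 3 [1.5y] bond c/2=9/800: DF=(1538639/1600000 − 9/800·(0.989800+0.956400))/(1+9/800) = 9293/10000 ≈ 0.929300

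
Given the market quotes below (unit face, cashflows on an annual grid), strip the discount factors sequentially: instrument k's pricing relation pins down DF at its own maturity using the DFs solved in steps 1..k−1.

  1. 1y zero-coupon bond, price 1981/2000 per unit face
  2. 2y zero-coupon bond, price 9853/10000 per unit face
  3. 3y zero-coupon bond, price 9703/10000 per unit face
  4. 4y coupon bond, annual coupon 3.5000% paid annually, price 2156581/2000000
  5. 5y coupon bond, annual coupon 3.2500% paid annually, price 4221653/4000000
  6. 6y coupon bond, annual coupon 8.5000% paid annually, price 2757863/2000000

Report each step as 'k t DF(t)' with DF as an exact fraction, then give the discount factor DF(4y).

1 1 1981/2000
2 2 9853/10000
3 3 9703/10000
4 4 4711/5000
5 5 4499/5000
6 6 4479/5000
DF(4y) = 4711/5000 ≈ 0.942200

step 1 [1y] zero: DF = P = 1981/2000 ≈ 0.990500
step 2 [2y] zero: DF = P = 9853/10000 ≈ 0.985300
step 3 [3y] zero: DF = P = 9703/10000 ≈ 0.970300
step 4 [4y] bond c/1=7/200: DF=(2156581/2000000 − 7/200·(0.990500+0.985300+0.970300))/(1+7/200) = 4711/5000 ≈ 0.942200
step 5 [5y] bond c/1=13/400: DF=(4221653/4000000 − 13/400·(0.990500+0.985300+0.970300+0.942200))/(1+13/400) = 4499/5000 ≈ 0.899800
step 6 [6y] bond c/1=17/200: DF=(2757863/2000000 − 17/200·(0.990500+0.985300+0.970300+0.942200+0.899800))/(1+17/200) = 4479/5000 ≈ 0.895800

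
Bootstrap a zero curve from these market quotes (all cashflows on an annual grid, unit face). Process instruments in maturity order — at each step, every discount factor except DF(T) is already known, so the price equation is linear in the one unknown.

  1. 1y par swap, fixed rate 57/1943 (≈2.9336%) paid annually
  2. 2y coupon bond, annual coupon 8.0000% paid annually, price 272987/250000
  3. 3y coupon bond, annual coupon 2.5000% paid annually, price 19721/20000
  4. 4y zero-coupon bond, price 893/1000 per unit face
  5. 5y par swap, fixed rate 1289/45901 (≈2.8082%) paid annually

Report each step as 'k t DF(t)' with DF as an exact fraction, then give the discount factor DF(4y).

step 1 [1y] swap r/1=57/1943: DF=(1 − 57/1943·(0))/(1+57/1943) = 1943/2000 ≈ 0.971500
step 2 [2y] bond c/1=2/25: DF=(272987/250000 − 2/25·(0.971500))/(1+2/25) = 9391/10000 ≈ 0.939100
step 3 [3y] bond c/1=1/40: DF=(19721/20000 − 1/40·(0.971500+0.939100))/(1+1/40) = 4577/5000 ≈ 0.915400
step 4 [4y] zero: DF = P = 893/1000 ≈ 0.893000
step 5 [5y] swap r/1=1289/45901: DF=(1 − 1289/45901·(0.971500+0.939100+0.915400+0.893000))/(1+1289/45901) = 8711/10000 ≈ 0.871100

1 1 1943/2000
2 2 9391/10000
3 3 4577/5000
4 4 893/1000
5 5 8711/10000
DF(4y) = 893/1000 ≈ 0.893000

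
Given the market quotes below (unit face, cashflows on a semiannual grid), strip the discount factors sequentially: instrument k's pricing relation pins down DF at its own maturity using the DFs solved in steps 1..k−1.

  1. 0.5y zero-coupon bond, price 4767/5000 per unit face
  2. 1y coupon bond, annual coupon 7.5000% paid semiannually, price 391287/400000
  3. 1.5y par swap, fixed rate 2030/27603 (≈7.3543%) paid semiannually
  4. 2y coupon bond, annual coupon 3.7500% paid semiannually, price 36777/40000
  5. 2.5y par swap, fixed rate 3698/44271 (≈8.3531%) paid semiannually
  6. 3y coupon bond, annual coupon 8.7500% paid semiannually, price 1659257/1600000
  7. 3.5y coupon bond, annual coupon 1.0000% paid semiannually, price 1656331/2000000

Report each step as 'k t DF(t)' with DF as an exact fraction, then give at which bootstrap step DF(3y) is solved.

1 1/2 4767/5000
2 1 2271/2500
3 3/2 1797/2000
4 2 8517/10000
5 5/2 8151/10000
6 3 101/125
7 7/2 399/500
DF(3y) is solved at step 6

step 1 [0.5y] zero: DF = P = 4767/5000 ≈ 0.953400
step 2 [1y] bond c/2=3/80: DF=(391287/400000 − 3/80·(0.953400))/(1+3/80) = 2271/2500 ≈ 0.908400
step 3 [1.5y] swap r/2=1015/27603: DF=(1 − 1015/27603·(0.953400+0.908400))/(1+1015/27603) = 1797/2000 ≈ 0.898500
step 4 [2y] bond c/2=3/160: DF=(36777/40000 − 3/160·(0.953400+0.908400+0.898500))/(1+3/160) = 8517/10000 ≈ 0.851700
step 5 [2.5y] swap r/2=1849/44271: DF=(1 − 1849/44271·(0.953400+0.908400+0.898500+0.851700))/(1+1849/44271) = 8151/10000 ≈ 0.815100
step 6 [3y] bond c/2=7/160: DF=(1659257/1600000 − 7/160·(0.953400+0.908400+0.898500+0.851700+0.815100))/(1+7/160) = 101/125 ≈ 0.808000
step 7 [3.5y] bond c/2=1/200: DF=(1656331/2000000 − 1/200·(0.953400+0.908400+0.898500+0.851700+0.815100+0.808000))/(1+1/200) = 399/500 ≈ 0.798000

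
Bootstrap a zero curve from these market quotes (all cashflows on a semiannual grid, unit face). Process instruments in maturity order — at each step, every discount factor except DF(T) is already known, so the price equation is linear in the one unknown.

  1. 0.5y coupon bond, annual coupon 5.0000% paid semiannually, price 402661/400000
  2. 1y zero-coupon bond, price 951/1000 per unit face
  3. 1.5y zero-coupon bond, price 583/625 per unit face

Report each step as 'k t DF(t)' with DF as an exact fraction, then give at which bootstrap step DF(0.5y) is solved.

1 1/2 9821/10000
2 1 951/1000
3 3/2 583/625
DF(0.5y) is solved at step 1

step 1 [0.5y] bond c/2=1/40: DF=(402661/400000 − 1/40·(0))/(1+1/40) = 9821/10000 ≈ 0.982100
step 2 [1y] zero: DF = P = 951/1000 ≈ 0.951000
step 3 [1.5y] zero: DF = P = 583/625 ≈ 0.932800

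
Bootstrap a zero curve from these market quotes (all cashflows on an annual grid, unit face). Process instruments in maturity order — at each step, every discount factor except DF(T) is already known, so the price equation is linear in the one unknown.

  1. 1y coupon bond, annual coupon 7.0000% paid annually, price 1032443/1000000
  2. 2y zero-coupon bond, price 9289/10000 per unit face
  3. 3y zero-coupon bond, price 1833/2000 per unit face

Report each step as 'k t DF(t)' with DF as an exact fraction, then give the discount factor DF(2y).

step 1 [1y] bond c/1=7/100: DF=(1032443/1000000 − 7/100·(0))/(1+7/100) = 9649/10000 ≈ 0.964900
step 2 [2y] zero: DF = P = 9289/10000 ≈ 0.928900
step 3 [3y] zero: DF = P = 1833/2000 ≈ 0.916500

1 1 9649/10000
2 2 9289/10000
3 3 1833/2000
DF(2y) = 9289/10000 ≈ 0.928900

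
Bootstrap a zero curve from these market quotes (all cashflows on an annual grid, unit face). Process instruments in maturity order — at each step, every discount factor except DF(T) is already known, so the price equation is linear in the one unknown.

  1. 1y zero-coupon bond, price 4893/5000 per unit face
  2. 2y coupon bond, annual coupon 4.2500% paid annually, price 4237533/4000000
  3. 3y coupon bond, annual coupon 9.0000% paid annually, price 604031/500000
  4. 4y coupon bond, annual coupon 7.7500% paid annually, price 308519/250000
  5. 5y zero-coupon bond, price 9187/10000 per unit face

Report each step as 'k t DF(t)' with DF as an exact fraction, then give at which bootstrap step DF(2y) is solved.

step 1 [1y] zero: DF = P = 4893/5000 ≈ 0.978600
step 2 [2y] bond c/1=17/400: DF=(4237533/4000000 − 17/400·(0.978600))/(1+17/400) = 9763/10000 ≈ 0.976300
step 3 [3y] bond c/1=9/100: DF=(604031/500000 − 9/100·(0.978600+0.976300))/(1+9/100) = 9469/10000 ≈ 0.946900
step 4 [4y] bond c/1=31/400: DF=(308519/250000 − 31/400·(0.978600+0.976300+0.946900))/(1+31/400) = 4683/5000 ≈ 0.936600
step 5 [5y] zero: DF = P = 9187/10000 ≈ 0.918700

1 1 4893/5000
2 2 9763/10000
3 3 9469/10000
4 4 4683/5000
5 5 9187/10000
DF(2y) is solved at step 2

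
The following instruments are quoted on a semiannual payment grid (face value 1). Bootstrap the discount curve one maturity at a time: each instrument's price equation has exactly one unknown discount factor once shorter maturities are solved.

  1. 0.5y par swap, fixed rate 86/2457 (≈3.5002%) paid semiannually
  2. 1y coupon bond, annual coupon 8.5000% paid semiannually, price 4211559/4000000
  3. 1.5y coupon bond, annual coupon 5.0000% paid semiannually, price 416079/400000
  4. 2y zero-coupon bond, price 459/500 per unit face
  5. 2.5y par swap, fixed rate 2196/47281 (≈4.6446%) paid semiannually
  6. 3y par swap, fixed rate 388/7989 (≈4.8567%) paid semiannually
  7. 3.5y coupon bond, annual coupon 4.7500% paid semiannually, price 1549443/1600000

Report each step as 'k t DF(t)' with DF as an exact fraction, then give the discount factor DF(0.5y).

1 1/2 2457/2500
2 1 9699/10000
3 3/2 1209/1250
4 2 459/500
5 5/2 4451/5000
6 3 4321/5000
7 7/2 4081/5000
DF(0.5y) = 2457/2500 ≈ 0.982800

step 1 [0.5y] swap r/2=43/2457: DF=(1 − 43/2457·(0))/(1+43/2457) = 2457/2500 ≈ 0.982800
step 2 [1y] bond c/2=17/400: DF=(4211559/4000000 − 17/400·(0.982800))/(1+17/400) = 9699/10000 ≈ 0.969900
step 3 [1.5y] bond c/2=1/40: DF=(416079/400000 − 1/40·(0.982800+0.969900))/(1+1/40) = 1209/1250 ≈ 0.967200
step 4 [2y] zero: DF = P = 459/500 ≈ 0.918000
step 5 [2.5y] swap r/2=1098/47281: DF=(1 − 1098/47281·(0.982800+0.969900+0.967200+0.918000))/(1+1098/47281) = 4451/5000 ≈ 0.890200
step 6 [3y] swap r/2=194/7989: DF=(1 − 194/7989·(0.982800+0.969900+0.967200+0.918000+0.890200))/(1+194/7989) = 4321/5000 ≈ 0.864200
step 7 [3.5y] bond c/2=19/800: DF=(1549443/1600000 − 19/800·(0.982800+0.969900+0.967200+0.918000+0.890200+0.864200))/(1+19/800) = 4081/5000 ≈ 0.816200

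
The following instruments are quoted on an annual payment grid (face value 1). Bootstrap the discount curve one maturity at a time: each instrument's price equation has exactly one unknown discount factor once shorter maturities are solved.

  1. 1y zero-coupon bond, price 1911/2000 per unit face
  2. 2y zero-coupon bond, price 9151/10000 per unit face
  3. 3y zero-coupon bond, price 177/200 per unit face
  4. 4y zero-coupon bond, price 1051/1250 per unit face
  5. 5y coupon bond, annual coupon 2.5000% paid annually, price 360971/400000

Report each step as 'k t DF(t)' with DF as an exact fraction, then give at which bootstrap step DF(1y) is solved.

step 1 [1y] zero: DF = P = 1911/2000 ≈ 0.955500
step 2 [2y] zero: DF = P = 9151/10000 ≈ 0.915100
step 3 [3y] zero: DF = P = 177/200 ≈ 0.885000
step 4 [4y] zero: DF = P = 1051/1250 ≈ 0.840800
step 5 [5y] bond c/1=1/40: DF=(360971/400000 − 1/40·(0.955500+0.915100+0.885000+0.840800))/(1+1/40) = 7927/10000 ≈ 0.792700

1 1 1911/2000
2 2 9151/10000
3 3 177/200
4 4 1051/1250
5 5 7927/10000
DF(1y) is solved at step 1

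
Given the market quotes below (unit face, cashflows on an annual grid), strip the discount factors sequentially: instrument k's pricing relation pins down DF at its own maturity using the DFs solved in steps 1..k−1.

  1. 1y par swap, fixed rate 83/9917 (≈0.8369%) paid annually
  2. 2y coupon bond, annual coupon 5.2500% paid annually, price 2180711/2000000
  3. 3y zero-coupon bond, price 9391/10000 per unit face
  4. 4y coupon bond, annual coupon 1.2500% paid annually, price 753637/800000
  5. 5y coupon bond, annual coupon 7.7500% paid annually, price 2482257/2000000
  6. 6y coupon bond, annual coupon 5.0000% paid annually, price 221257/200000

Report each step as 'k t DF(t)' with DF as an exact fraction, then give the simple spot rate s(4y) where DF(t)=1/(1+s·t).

step 1 [1y] swap r/1=83/9917: DF=(1 − 83/9917·(0))/(1+83/9917) = 9917/10000 ≈ 0.991700
step 2 [2y] bond c/1=21/400: DF=(2180711/2000000 − 21/400·(0.991700))/(1+21/400) = 1973/2000 ≈ 0.986500
step 3 [3y] zero: DF = P = 9391/10000 ≈ 0.939100
step 4 [4y] bond c/1=1/80: DF=(753637/800000 − 1/80·(0.991700+0.986500+0.939100))/(1+1/80) = 559/625 ≈ 0.894400
step 5 [5y] bond c/1=31/400: DF=(2482257/2000000 − 31/400·(0.991700+0.986500+0.939100+0.894400))/(1+31/400) = 8777/10000 ≈ 0.877700
step 6 [6y] bond c/1=1/20: DF=(221257/200000 − 1/20·(0.991700+0.986500+0.939100+0.894400+0.877700))/(1+1/20) = 8303/10000 ≈ 0.830300

1 1 9917/10000
2 2 1973/2000
3 3 9391/10000
4 4 559/625
5 5 8777/10000
6 6 8303/10000
s(4y) = (1/(559/625) − 1)/(4) = 33/1118 ≈ 2.9517%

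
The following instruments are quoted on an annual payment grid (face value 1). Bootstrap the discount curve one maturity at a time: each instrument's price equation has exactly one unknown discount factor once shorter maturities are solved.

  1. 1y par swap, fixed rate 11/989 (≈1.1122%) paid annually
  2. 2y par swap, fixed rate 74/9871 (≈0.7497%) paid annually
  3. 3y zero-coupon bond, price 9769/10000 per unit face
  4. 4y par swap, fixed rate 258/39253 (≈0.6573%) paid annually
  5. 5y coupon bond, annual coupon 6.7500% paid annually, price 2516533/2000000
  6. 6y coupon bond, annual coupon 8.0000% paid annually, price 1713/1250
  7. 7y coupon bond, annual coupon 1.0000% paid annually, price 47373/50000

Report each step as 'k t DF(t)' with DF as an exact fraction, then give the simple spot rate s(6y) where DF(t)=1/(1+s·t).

step 1 [1y] swap r/1=11/989: DF=(1 − 11/989·(0))/(1+11/989) = 989/1000 ≈ 0.989000
step 2 [2y] swap r/1=74/9871: DF=(1 − 74/9871·(0.989000))/(1+74/9871) = 2463/2500 ≈ 0.985200
step 3 [3y] zero: DF = P = 9769/10000 ≈ 0.976900
step 4 [4y] swap r/1=258/39253: DF=(1 − 258/39253·(0.989000+0.985200+0.976900))/(1+258/39253) = 4871/5000 ≈ 0.974200
step 5 [5y] bond c/1=27/400: DF=(2516533/2000000 − 27/400·(0.989000+0.985200+0.976900+0.974200))/(1+27/400) = 1861/2000 ≈ 0.930500
step 6 [6y] bond c/1=2/25: DF=(1713/1250 − 2/25·(0.989000+0.985200+0.976900+0.974200+0.930500))/(1+2/25) = 2273/2500 ≈ 0.909200
step 7 [7y] bond c/1=1/100: DF=(47373/50000 − 1/100·(0.989000+0.985200+0.976900+0.974200+0.930500+0.909200))/(1+1/100) = 881/1000 ≈ 0.881000

1 1 989/1000
2 2 2463/2500
3 3 9769/10000
4 4 4871/5000
5 5 1861/2000
6 6 2273/2500
7 7 881/1000
s(6y) = (1/(2273/2500) − 1)/(6) = 227/13638 ≈ 1.6645%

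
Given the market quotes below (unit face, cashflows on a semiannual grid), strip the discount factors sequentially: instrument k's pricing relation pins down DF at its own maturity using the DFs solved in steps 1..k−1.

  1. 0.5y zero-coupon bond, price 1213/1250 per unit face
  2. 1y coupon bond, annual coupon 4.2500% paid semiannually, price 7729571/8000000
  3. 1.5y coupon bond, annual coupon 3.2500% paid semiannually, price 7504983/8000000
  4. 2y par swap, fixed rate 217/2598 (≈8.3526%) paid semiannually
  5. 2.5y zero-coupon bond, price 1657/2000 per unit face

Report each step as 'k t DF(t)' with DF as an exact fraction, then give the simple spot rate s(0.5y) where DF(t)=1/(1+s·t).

step 1 [0.5y] zero: DF = P = 1213/1250 ≈ 0.970400
step 2 [1y] bond c/2=17/800: DF=(7729571/8000000 − 17/800·(0.970400))/(1+17/800) = 9259/10000 ≈ 0.925900
step 3 [1.5y] bond c/2=13/800: DF=(7504983/8000000 − 13/800·(0.970400+0.925900))/(1+13/800) = 558/625 ≈ 0.892800
step 4 [2y] swap r/2=217/5196: DF=(1 − 217/5196·(0.970400+0.925900+0.892800))/(1+217/5196) = 8481/10000 ≈ 0.848100
step 5 [2.5y] zero: DF = P = 1657/2000 ≈ 0.828500

1 1/2 1213/1250
2 1 9259/10000
3 3/2 558/625
4 2 8481/10000
5 5/2 1657/2000
s(0.5y) = (1/(1213/1250) − 1)/(1/2) = 74/1213 ≈ 6.1006%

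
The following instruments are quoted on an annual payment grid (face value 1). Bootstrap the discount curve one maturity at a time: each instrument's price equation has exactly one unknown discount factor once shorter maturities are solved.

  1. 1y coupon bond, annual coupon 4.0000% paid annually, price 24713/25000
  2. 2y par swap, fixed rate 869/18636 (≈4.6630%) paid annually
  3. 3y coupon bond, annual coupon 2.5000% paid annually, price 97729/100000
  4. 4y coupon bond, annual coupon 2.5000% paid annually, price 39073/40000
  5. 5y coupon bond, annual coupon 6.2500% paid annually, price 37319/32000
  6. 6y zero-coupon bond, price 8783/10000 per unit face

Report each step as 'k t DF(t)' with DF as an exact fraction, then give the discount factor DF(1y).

1 1 1901/2000
2 2 9131/10000
3 3 227/250
4 4 4427/5000
5 5 353/400
6 6 8783/10000
DF(1y) = 1901/2000 ≈ 0.950500

step 1 [1y] bond c/1=1/25: DF=(24713/25000 − 1/25·(0))/(1+1/25) = 1901/2000 ≈ 0.950500
step 2 [2y] swap r/1=869/18636: DF=(1 − 869/18636·(0.950500))/(1+869/18636) = 9131/10000 ≈ 0.913100
step 3 [3y] bond c/1=1/40: DF=(97729/100000 − 1/40·(0.950500+0.913100))/(1+1/40) = 227/250 ≈ 0.908000
step 4 [4y] bond c/1=1/40: DF=(39073/40000 − 1/40·(0.950500+0.913100+0.908000))/(1+1/40) = 4427/5000 ≈ 0.885400
step 5 [5y] bond c/1=1/16: DF=(37319/32000 − 1/16·(0.950500+0.913100+0.908000+0.885400))/(1+1/16) = 353/400 ≈ 0.882500
step 6 [6y] zero: DF = P = 8783/10000 ≈ 0.878300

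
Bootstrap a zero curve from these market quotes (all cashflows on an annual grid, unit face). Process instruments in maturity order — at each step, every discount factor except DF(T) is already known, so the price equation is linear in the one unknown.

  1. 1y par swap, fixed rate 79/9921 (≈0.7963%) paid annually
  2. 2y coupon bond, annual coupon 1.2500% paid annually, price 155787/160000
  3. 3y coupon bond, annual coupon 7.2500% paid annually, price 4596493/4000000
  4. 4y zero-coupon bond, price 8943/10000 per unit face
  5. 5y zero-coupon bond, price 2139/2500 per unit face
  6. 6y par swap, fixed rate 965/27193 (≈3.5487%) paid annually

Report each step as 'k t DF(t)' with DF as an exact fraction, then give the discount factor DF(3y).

1 1 9921/10000
2 2 4747/5000
3 3 4701/5000
4 4 8943/10000
5 5 2139/2500
6 6 807/1000
DF(3y) = 4701/5000 ≈ 0.940200

step 1 [1y] swap r/1=79/9921: DF=(1 − 79/9921·(0))/(1+79/9921) = 9921/10000 ≈ 0.992100
step 2 [2y] bond c/1=1/80: DF=(155787/160000 − 1/80·(0.992100))/(1+1/80) = 4747/5000 ≈ 0.949400
step 3 [3y] bond c/1=29/400: DF=(4596493/4000000 − 29/400·(0.992100+0.949400))/(1+29/400) = 4701/5000 ≈ 0.940200
step 4 [4y] zero: DF = P = 8943/10000 ≈ 0.894300
step 5 [5y] zero: DF = P = 2139/2500 ≈ 0.855600
step 6 [6y] swap r/1=965/27193: DF=(1 − 965/27193·(0.992100+0.949400+0.940200+0.894300+0.855600))/(1+965/27193) = 807/1000 ≈ 0.807000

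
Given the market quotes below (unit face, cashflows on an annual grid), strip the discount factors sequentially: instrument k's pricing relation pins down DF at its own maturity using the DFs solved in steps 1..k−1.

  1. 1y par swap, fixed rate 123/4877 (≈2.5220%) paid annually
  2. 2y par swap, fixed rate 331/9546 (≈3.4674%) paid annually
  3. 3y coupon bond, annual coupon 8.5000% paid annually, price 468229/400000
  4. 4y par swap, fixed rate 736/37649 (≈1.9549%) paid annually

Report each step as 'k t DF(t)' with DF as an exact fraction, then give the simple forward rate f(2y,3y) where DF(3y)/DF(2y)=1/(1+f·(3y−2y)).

1 1 4877/5000
2 2 4669/5000
3 3 9293/10000
4 4 579/625
f(2y,3y) = ((4669/5000)/(9293/10000) − 1)/(1) = 45/9293 ≈ 0.4842%

step 1 [1y] swap r/1=123/4877: DF=(1 − 123/4877·(0))/(1+123/4877) = 4877/5000 ≈ 0.975400
step 2 [2y] swap r/1=331/9546: DF=(1 − 331/9546·(0.975400))/(1+331/9546) = 4669/5000 ≈ 0.933800
step 3 [3y] bond c/1=17/200: DF=(468229/400000 − 17/200·(0.975400+0.933800))/(1+17/200) = 9293/10000 ≈ 0.929300
step 4 [4y] swap r/1=736/37649: DF=(1 − 736/37649·(0.975400+0.933800+0.929300))/(1+736/37649) = 579/625 ≈ 0.926400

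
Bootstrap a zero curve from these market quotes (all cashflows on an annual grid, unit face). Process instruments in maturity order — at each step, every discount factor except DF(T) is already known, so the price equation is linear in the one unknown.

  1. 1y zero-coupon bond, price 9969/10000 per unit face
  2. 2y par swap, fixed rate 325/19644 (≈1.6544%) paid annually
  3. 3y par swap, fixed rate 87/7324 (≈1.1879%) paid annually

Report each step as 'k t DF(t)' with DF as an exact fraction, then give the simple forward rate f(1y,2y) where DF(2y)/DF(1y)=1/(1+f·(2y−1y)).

step 1 [1y] zero: DF = P = 9969/10000 ≈ 0.996900
step 2 [2y] swap r/1=325/19644: DF=(1 − 325/19644·(0.996900))/(1+325/19644) = 387/400 ≈ 0.967500
step 3 [3y] swap r/1=87/7324: DF=(1 − 87/7324·(0.996900+0.967500))/(1+87/7324) = 2413/2500 ≈ 0.965200

1 1 9969/10000
2 2 387/400
3 3 2413/2500
f(1y,2y) = ((9969/10000)/(387/400) − 1)/(1) = 98/3225 ≈ 3.0388%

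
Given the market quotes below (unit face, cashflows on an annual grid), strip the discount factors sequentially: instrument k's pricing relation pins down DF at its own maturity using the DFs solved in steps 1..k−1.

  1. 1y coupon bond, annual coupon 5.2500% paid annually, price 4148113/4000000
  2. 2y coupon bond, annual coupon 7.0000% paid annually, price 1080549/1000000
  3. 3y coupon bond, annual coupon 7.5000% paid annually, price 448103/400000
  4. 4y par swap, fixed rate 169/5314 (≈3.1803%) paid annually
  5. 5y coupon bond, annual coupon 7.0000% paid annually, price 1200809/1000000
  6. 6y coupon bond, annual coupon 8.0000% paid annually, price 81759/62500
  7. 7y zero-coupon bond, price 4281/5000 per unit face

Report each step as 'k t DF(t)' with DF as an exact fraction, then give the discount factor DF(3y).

step 1 [1y] bond c/1=21/400: DF=(4148113/4000000 − 21/400·(0))/(1+21/400) = 9853/10000 ≈ 0.985300
step 2 [2y] bond c/1=7/100: DF=(1080549/1000000 − 7/100·(0.985300))/(1+7/100) = 4727/5000 ≈ 0.945400
step 3 [3y] bond c/1=3/40: DF=(448103/400000 − 3/40·(0.985300+0.945400))/(1+3/40) = 4537/5000 ≈ 0.907400
step 4 [4y] swap r/1=169/5314: DF=(1 − 169/5314·(0.985300+0.945400+0.907400))/(1+169/5314) = 8817/10000 ≈ 0.881700
step 5 [5y] bond c/1=7/100: DF=(1200809/1000000 − 7/100·(0.985300+0.945400+0.907400+0.881700))/(1+7/100) = 8789/10000 ≈ 0.878900
step 6 [6y] bond c/1=2/25: DF=(81759/62500 − 2/25·(0.985300+0.945400+0.907400+0.881700+0.878900))/(1+2/25) = 4353/5000 ≈ 0.870600
step 7 [7y] zero: DF = P = 4281/5000 ≈ 0.856200

1 1 9853/10000
2 2 4727/5000
3 3 4537/5000
4 4 8817/10000
5 5 8789/10000
6 6 4353/5000
7 7 4281/5000
DF(3y) = 4537/5000 ≈ 0.907400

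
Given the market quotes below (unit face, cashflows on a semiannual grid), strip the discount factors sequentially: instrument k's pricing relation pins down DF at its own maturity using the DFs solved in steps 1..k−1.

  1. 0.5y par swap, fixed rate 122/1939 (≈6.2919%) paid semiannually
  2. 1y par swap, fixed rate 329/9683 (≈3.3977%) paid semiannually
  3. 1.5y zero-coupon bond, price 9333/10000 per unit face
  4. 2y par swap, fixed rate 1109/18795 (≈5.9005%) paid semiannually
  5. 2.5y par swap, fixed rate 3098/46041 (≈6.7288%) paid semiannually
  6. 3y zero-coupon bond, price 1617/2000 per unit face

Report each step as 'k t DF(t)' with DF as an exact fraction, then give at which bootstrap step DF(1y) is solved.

step 1 [0.5y] swap r/2=61/1939: DF=(1 − 61/1939·(0))/(1+61/1939) = 1939/2000 ≈ 0.969500
step 2 [1y] swap r/2=329/19366: DF=(1 − 329/19366·(0.969500))/(1+329/19366) = 9671/10000 ≈ 0.967100
step 3 [1.5y] zero: DF = P = 9333/10000 ≈ 0.933300
step 4 [2y] swap r/2=1109/37590: DF=(1 − 1109/37590·(0.969500+0.967100+0.933300))/(1+1109/37590) = 8891/10000 ≈ 0.889100
step 5 [2.5y] swap r/2=1549/46041: DF=(1 − 1549/46041·(0.969500+0.967100+0.933300+0.889100))/(1+1549/46041) = 8451/10000 ≈ 0.845100
step 6 [3y] zero: DF = P = 1617/2000 ≈ 0.808500

1 1/2 1939/2000
2 1 9671/10000
3 3/2 9333/10000
4 2 8891/10000
5 5/2 8451/10000
6 3 1617/2000
DF(1y) is solved at step 2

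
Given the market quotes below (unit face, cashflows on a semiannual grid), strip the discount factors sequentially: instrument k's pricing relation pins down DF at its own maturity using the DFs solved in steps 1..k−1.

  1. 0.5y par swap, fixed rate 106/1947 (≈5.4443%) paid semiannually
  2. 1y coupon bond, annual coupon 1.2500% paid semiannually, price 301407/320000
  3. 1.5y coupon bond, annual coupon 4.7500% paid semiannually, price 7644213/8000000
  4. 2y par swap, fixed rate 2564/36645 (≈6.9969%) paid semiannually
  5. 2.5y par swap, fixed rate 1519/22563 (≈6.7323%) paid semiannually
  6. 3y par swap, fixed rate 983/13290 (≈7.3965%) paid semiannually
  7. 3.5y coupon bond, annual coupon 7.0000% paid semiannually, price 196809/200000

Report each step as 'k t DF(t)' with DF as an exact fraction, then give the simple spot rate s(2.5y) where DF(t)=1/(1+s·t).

1 1/2 1947/2000
2 1 93/100
3 3/2 2223/2500
4 2 4359/5000
5 5/2 8481/10000
6 3 4017/5000
7 7/2 771/1000
s(2.5y) = (1/(8481/10000) − 1)/(5/2) = 3038/42405 ≈ 7.1642%

step 1 [0.5y] swap r/2=53/1947: DF=(1 − 53/1947·(0))/(1+53/1947) = 1947/2000 ≈ 0.973500
step 2 [1y] bond c/2=1/160: DF=(301407/320000 − 1/160·(0.973500))/(1+1/160) = 93/100 ≈ 0.930000
step 3 [1.5y] bond c/2=19/800: DF=(7644213/8000000 − 19/800·(0.973500+0.930000))/(1+19/800) = 2223/2500 ≈ 0.889200
step 4 [2y] swap r/2=1282/36645: DF=(1 − 1282/36645·(0.973500+0.930000+0.889200))/(1+1282/36645) = 4359/5000 ≈ 0.871800
step 5 [2.5y] swap r/2=1519/45126: DF=(1 − 1519/45126·(0.973500+0.930000+0.889200+0.871800))/(1+1519/45126) = 8481/10000 ≈ 0.848100
step 6 [3y] swap r/2=983/26580: DF=(1 − 983/26580·(0.973500+0.930000+0.889200+0.871800+0.848100))/(1+983/26580) = 4017/5000 ≈ 0.803400
step 7 [3.5y] bond c/2=7/200: DF=(196809/200000 − 7/200·(0.973500+0.930000+0.889200+0.871800+0.848100+0.803400))/(1+7/200) = 771/1000 ≈ 0.771000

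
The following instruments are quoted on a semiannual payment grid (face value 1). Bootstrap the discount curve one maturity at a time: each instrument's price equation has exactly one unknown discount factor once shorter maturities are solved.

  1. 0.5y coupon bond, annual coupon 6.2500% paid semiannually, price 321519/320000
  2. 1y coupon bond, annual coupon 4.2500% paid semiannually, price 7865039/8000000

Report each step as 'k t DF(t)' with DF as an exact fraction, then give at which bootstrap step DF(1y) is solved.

step 1 [0.5y] bond c/2=1/32: DF=(321519/320000 − 1/32·(0))/(1+1/32) = 9743/10000 ≈ 0.974300
step 2 [1y] bond c/2=17/800: DF=(7865039/8000000 − 17/800·(0.974300))/(1+17/800) = 589/625 ≈ 0.942400

1 1/2 9743/10000
2 1 589/625
DF(1y) is solved at step 2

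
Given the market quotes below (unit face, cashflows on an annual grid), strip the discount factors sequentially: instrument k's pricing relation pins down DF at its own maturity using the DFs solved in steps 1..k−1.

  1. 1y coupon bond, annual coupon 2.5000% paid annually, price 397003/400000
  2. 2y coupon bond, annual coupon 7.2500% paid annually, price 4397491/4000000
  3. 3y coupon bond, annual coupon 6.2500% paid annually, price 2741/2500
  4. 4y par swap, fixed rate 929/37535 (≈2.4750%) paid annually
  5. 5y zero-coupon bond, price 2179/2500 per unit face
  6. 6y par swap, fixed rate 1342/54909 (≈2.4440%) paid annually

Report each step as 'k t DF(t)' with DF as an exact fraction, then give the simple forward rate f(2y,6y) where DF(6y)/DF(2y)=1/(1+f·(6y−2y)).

step 1 [1y] bond c/1=1/40: DF=(397003/400000 − 1/40·(0))/(1+1/40) = 9683/10000 ≈ 0.968300
step 2 [2y] bond c/1=29/400: DF=(4397491/4000000 − 29/400·(0.968300))/(1+29/400) = 2399/2500 ≈ 0.959600
step 3 [3y] bond c/1=1/16: DF=(2741/2500 − 1/16·(0.968300+0.959600))/(1+1/16) = 1837/2000 ≈ 0.918500
step 4 [4y] swap r/1=929/37535: DF=(1 − 929/37535·(0.968300+0.959600+0.918500))/(1+929/37535) = 9071/10000 ≈ 0.907100
step 5 [5y] zero: DF = P = 2179/2500 ≈ 0.871600
step 6 [6y] swap r/1=1342/54909: DF=(1 − 1342/54909·(0.968300+0.959600+0.918500+0.907100+0.871600))/(1+1342/54909) = 4329/5000 ≈ 0.865800

1 1 9683/10000
2 2 2399/2500
3 3 1837/2000
4 4 9071/10000
5 5 2179/2500
6 6 4329/5000
f(2y,6y) = ((2399/2500)/(4329/5000) − 1)/(4) = 469/17316 ≈ 2.7085%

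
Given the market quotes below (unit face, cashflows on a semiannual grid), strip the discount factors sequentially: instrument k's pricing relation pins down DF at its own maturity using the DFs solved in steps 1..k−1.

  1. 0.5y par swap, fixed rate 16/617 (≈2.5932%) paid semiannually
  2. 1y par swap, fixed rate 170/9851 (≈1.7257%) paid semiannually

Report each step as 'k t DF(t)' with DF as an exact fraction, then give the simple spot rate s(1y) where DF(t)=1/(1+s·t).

1 1/2 617/625
2 1 983/1000
s(1y) = (1/(983/1000) − 1)/(1) = 17/983 ≈ 1.7294%

step 1 [0.5y] swap r/2=8/617: DF=(1 − 8/617·(0))/(1+8/617) = 617/625 ≈ 0.987200
step 2 [1y] swap r/2=85/9851: DF=(1 − 85/9851·(0.987200))/(1+85/9851) = 983/1000 ≈ 0.983000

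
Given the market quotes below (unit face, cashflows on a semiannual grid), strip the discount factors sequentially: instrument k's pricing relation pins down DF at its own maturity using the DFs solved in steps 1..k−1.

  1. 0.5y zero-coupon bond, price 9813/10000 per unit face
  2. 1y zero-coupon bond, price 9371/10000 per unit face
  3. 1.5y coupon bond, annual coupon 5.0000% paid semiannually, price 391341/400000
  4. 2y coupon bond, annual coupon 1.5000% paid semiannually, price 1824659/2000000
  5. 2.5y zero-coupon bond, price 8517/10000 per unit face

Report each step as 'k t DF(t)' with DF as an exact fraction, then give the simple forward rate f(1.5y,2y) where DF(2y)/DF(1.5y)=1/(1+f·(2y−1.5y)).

step 1 [0.5y] zero: DF = P = 9813/10000 ≈ 0.981300
step 2 [1y] zero: DF = P = 9371/10000 ≈ 0.937100
step 3 [1.5y] bond c/2=1/40: DF=(391341/400000 − 1/40·(0.981300+0.937100))/(1+1/40) = 9077/10000 ≈ 0.907700
step 4 [2y] bond c/2=3/400: DF=(1824659/2000000 − 3/400·(0.981300+0.937100+0.907700))/(1+3/400) = 1769/2000 ≈ 0.884500
step 5 [2.5y] zero: DF = P = 8517/10000 ≈ 0.851700

1 1/2 9813/10000
2 1 9371/10000
3 3/2 9077/10000
4 2 1769/2000
5 5/2 8517/10000
f(1.5y,2y) = ((9077/10000)/(1769/2000) − 1)/(1/2) = 16/305 ≈ 5.2459%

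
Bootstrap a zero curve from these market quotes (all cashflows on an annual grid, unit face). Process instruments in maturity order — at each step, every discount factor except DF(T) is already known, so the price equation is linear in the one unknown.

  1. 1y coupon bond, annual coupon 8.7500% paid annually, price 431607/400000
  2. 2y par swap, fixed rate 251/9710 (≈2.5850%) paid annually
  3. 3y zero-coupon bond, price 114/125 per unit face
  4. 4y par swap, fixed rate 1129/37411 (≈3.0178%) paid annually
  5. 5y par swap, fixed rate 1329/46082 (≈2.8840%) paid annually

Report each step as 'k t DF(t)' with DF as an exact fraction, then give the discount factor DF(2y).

step 1 [1y] bond c/1=7/80: DF=(431607/400000 − 7/80·(0))/(1+7/80) = 4961/5000 ≈ 0.992200
step 2 [2y] swap r/1=251/9710: DF=(1 − 251/9710·(0.992200))/(1+251/9710) = 4749/5000 ≈ 0.949800
step 3 [3y] zero: DF = P = 114/125 ≈ 0.912000
step 4 [4y] swap r/1=1129/37411: DF=(1 − 1129/37411·(0.992200+0.949800+0.912000))/(1+1129/37411) = 8871/10000 ≈ 0.887100
step 5 [5y] swap r/1=1329/46082: DF=(1 − 1329/46082·(0.992200+0.949800+0.912000+0.887100))/(1+1329/46082) = 8671/10000 ≈ 0.867100

1 1 4961/5000
2 2 4749/5000
3 3 114/125
4 4 8871/10000
5 5 8671/10000
DF(2y) = 4749/5000 ≈ 0.949800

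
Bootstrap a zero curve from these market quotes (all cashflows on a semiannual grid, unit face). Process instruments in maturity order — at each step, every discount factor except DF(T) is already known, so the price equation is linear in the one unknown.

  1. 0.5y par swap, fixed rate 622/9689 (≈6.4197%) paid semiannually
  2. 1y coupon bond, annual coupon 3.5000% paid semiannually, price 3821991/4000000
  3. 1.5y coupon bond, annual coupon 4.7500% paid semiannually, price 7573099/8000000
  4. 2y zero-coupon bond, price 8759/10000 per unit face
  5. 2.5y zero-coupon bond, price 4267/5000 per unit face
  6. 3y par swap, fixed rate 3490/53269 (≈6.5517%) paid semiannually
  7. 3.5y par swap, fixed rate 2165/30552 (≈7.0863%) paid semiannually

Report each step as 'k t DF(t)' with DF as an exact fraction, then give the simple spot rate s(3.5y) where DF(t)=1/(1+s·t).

step 1 [0.5y] swap r/2=311/9689: DF=(1 − 311/9689·(0))/(1+311/9689) = 9689/10000 ≈ 0.968900
step 2 [1y] bond c/2=7/400: DF=(3821991/4000000 − 7/400·(0.968900))/(1+7/400) = 1153/1250 ≈ 0.922400
step 3 [1.5y] bond c/2=19/800: DF=(7573099/8000000 − 19/800·(0.968900+0.922400))/(1+19/800) = 1101/1250 ≈ 0.880800
step 4 [2y] zero: DF = P = 8759/10000 ≈ 0.875900
step 5 [2.5y] zero: DF = P = 4267/5000 ≈ 0.853400
step 6 [3y] swap r/2=1745/53269: DF=(1 − 1745/53269·(0.968900+0.922400+0.880800+0.875900+0.853400))/(1+1745/53269) = 1651/2000 ≈ 0.825500
step 7 [3.5y] swap r/2=2165/61104: DF=(1 − 2165/61104·(0.968900+0.922400+0.880800+0.875900+0.853400+0.825500))/(1+2165/61104) = 1567/2000 ≈ 0.783500

1 1/2 9689/10000
2 1 1153/1250
3 3/2 1101/1250
4 2 8759/10000
5 5/2 4267/5000
6 3 1651/2000
7 7/2 1567/2000
s(3.5y) = (1/(1567/2000) − 1)/(7/2) = 866/10969 ≈ 7.8950%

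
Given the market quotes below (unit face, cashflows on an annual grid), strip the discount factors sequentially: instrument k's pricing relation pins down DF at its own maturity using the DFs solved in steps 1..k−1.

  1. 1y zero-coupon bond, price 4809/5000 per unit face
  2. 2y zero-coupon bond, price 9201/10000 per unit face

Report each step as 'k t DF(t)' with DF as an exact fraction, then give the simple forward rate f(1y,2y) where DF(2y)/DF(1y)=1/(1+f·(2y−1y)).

1 1 4809/5000
2 2 9201/10000
f(1y,2y) = ((4809/5000)/(9201/10000) − 1)/(1) = 139/3067 ≈ 4.5321%

step 1 [1y] zero: DF = P = 4809/5000 ≈ 0.961800
step 2 [2y] zero: DF = P = 9201/10000 ≈ 0.920100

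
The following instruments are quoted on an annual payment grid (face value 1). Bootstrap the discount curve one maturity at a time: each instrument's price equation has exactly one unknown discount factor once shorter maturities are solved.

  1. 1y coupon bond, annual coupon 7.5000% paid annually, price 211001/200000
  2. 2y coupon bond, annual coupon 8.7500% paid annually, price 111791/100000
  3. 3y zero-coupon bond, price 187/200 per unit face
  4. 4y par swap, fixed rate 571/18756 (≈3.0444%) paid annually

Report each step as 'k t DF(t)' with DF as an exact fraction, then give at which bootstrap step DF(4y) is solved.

step 1 [1y] bond c/1=3/40: DF=(211001/200000 − 3/40·(0))/(1+3/40) = 4907/5000 ≈ 0.981400
step 2 [2y] bond c/1=7/80: DF=(111791/100000 − 7/80·(0.981400))/(1+7/80) = 949/1000 ≈ 0.949000
step 3 [3y] zero: DF = P = 187/200 ≈ 0.935000
step 4 [4y] swap r/1=571/18756: DF=(1 − 571/18756·(0.981400+0.949000+0.935000))/(1+571/18756) = 4429/5000 ≈ 0.885800

1 1 4907/5000
2 2 949/1000
3 3 187/200
4 4 4429/5000
DF(4y) is solved at step 4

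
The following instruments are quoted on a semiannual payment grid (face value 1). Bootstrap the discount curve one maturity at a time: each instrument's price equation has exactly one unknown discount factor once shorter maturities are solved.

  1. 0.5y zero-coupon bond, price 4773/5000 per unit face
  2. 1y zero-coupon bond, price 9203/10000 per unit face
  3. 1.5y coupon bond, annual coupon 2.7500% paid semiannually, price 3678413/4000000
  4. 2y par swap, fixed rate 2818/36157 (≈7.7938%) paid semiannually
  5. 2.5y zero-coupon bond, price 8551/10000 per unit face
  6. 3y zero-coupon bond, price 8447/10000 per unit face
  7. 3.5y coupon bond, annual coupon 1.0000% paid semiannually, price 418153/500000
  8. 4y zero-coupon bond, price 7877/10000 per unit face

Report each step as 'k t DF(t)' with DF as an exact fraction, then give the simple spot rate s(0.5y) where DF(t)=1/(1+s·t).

1 1/2 4773/5000
2 1 9203/10000
3 3/2 8817/10000
4 2 8591/10000
5 5/2 8551/10000
6 3 8447/10000
7 7/2 8057/10000
8 4 7877/10000
s(0.5y) = (1/(4773/5000) − 1)/(1/2) = 454/4773 ≈ 9.5118%

step 1 [0.5y] zero: DF = P = 4773/5000 ≈ 0.954600
step 2 [1y] zero: DF = P = 9203/10000 ≈ 0.920300
step 3 [1.5y] bond c/2=11/800: DF=(3678413/4000000 − 11/800·(0.954600+0.920300))/(1+11/800) = 8817/10000 ≈ 0.881700
step 4 [2y] swap r/2=1409/36157: DF=(1 − 1409/36157·(0.954600+0.920300+0.881700))/(1+1409/36157) = 8591/10000 ≈ 0.859100
step 5 [2.5y] zero: DF = P = 8551/10000 ≈ 0.855100
step 6 [3y] zero: DF = P = 8447/10000 ≈ 0.844700
step 7 [3.5y] bond c/2=1/200: DF=(418153/500000 − 1/200·(0.954600+0.920300+0.881700+0.859100+0.855100+0.844700))/(1+1/200) = 8057/10000 ≈ 0.805700
step 8 [4y] zero: DF = P = 7877/10000 ≈ 0.787700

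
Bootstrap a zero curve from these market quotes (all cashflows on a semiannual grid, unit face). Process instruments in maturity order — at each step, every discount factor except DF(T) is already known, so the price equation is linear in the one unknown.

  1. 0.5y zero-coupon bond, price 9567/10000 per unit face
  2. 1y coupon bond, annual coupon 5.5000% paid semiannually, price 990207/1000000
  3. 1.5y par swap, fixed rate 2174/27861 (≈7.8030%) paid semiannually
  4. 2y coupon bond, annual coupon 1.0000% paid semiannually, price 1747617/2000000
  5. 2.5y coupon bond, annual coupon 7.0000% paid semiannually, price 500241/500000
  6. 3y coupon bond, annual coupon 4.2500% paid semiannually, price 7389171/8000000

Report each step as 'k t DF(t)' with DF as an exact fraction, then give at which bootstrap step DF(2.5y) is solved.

step 1 [0.5y] zero: DF = P = 9567/10000 ≈ 0.956700
step 2 [1y] bond c/2=11/400: DF=(990207/1000000 − 11/400·(0.956700))/(1+11/400) = 9381/10000 ≈ 0.938100
step 3 [1.5y] swap r/2=1087/27861: DF=(1 − 1087/27861·(0.956700+0.938100))/(1+1087/27861) = 8913/10000 ≈ 0.891300
step 4 [2y] bond c/2=1/200: DF=(1747617/2000000 − 1/200·(0.956700+0.938100+0.891300))/(1+1/200) = 2139/2500 ≈ 0.855600
step 5 [2.5y] bond c/2=7/200: DF=(500241/500000 − 7/200·(0.956700+0.938100+0.891300+0.855600))/(1+7/200) = 1687/2000 ≈ 0.843500
step 6 [3y] bond c/2=17/800: DF=(7389171/8000000 − 17/800·(0.956700+0.938100+0.891300+0.855600+0.843500))/(1+17/800) = 8111/10000 ≈ 0.811100

1 1/2 9567/10000
2 1 9381/10000
3 3/2 8913/10000
4 2 2139/2500
5 5/2 1687/2000
6 3 8111/10000
DF(2.5y) is solved at step 5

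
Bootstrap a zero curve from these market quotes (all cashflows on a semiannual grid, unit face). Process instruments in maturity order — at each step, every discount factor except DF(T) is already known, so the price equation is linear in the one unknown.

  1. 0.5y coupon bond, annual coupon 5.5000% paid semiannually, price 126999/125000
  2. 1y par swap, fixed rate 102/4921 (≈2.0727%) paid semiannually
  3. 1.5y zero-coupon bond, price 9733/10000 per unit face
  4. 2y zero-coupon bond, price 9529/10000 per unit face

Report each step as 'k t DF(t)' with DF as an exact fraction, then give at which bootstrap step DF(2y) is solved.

step 1 [0.5y] bond c/2=11/400: DF=(126999/125000 − 11/400·(0))/(1+11/400) = 618/625 ≈ 0.988800
step 2 [1y] swap r/2=51/4921: DF=(1 − 51/4921·(0.988800))/(1+51/4921) = 2449/2500 ≈ 0.979600
step 3 [1.5y] zero: DF = P = 9733/10000 ≈ 0.973300
step 4 [2y] zero: DF = P = 9529/10000 ≈ 0.952900

1 1/2 618/625
2 1 2449/2500
3 3/2 9733/10000
4 2 9529/10000
DF(2y) is solved at step 4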